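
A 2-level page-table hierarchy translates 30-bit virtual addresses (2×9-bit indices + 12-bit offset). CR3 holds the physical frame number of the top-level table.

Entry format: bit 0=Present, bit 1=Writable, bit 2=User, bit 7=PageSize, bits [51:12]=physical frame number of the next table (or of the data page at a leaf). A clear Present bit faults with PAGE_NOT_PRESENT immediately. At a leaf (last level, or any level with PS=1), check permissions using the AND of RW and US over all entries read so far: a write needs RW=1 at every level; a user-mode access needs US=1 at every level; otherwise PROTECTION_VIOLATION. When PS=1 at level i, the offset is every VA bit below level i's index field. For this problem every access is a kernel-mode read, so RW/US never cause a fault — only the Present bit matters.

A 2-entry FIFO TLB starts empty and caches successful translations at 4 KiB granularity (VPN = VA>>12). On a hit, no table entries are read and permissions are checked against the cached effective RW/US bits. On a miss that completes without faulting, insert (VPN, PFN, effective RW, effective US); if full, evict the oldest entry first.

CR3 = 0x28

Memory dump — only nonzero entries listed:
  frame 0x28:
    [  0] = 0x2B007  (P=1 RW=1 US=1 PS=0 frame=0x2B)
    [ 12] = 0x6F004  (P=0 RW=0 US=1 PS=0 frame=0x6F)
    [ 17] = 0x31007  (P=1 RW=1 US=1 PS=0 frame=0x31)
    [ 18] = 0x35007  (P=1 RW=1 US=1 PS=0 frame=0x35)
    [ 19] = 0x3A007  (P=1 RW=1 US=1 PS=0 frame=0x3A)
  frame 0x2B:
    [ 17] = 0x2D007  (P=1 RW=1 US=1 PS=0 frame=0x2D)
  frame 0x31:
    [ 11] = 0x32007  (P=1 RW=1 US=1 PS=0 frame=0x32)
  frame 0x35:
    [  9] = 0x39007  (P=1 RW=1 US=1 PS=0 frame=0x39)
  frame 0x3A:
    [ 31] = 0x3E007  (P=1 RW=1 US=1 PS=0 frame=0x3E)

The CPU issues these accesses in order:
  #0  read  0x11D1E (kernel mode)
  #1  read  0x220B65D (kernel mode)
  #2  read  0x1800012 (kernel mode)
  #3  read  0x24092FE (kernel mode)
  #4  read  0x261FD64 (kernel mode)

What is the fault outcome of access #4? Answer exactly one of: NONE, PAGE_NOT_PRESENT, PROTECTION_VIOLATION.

Per-access translation:
#0 VA=0x11D1E (r,kernel):
  [0] read 0x28 idx=0: raw=0x2B007 flags P=1 W=1 U=1 S=0
  [1] read 0x2B idx=17: raw=0x2D007 flags P=1 W=1 U=1 S=0
  → PA=0x2DD1E  (2 entries read)
#1 VA=0x220B65D (r,kernel):
  [0] read 0x28 idx=17: raw=0x31007 flags P=1 W=1 U=1 S=0
  [1] read 0x31 idx=11: raw=0x32007 flags P=1 W=1 U=1 S=0
  → PA=0x3265D  (2 entries read)
#2 VA=0x1800012 (r,kernel):
  [0] read 0x28 idx=12: raw=0x6F004 flags P=0 W=0 U=1 S=0
  ⇒ fault: PAGE_NOT_PRESENT  — 1 lookups
#3 VA=0x24092FE (r,kernel):
  [0] read 0x28 idx=18: raw=0x35007 flags P=1 W=1 U=1 S=0
  [1] read 0x35 idx=9: raw=0x39007 flags P=1 W=1 U=1 S=0
  → PA=0x392FE  (2 entries read)
#4 VA=0x261FD64 (r,kernel):
  [0] read 0x28 idx=19: raw=0x3A007 flags P=1 W=1 U=1 S=0
  [1] read 0x3A idx=31: raw=0x3E007 flags P=1 W=1 U=1 S=0
  → PA=0x3ED64  (2 entries read)

Access #4 fault: NONE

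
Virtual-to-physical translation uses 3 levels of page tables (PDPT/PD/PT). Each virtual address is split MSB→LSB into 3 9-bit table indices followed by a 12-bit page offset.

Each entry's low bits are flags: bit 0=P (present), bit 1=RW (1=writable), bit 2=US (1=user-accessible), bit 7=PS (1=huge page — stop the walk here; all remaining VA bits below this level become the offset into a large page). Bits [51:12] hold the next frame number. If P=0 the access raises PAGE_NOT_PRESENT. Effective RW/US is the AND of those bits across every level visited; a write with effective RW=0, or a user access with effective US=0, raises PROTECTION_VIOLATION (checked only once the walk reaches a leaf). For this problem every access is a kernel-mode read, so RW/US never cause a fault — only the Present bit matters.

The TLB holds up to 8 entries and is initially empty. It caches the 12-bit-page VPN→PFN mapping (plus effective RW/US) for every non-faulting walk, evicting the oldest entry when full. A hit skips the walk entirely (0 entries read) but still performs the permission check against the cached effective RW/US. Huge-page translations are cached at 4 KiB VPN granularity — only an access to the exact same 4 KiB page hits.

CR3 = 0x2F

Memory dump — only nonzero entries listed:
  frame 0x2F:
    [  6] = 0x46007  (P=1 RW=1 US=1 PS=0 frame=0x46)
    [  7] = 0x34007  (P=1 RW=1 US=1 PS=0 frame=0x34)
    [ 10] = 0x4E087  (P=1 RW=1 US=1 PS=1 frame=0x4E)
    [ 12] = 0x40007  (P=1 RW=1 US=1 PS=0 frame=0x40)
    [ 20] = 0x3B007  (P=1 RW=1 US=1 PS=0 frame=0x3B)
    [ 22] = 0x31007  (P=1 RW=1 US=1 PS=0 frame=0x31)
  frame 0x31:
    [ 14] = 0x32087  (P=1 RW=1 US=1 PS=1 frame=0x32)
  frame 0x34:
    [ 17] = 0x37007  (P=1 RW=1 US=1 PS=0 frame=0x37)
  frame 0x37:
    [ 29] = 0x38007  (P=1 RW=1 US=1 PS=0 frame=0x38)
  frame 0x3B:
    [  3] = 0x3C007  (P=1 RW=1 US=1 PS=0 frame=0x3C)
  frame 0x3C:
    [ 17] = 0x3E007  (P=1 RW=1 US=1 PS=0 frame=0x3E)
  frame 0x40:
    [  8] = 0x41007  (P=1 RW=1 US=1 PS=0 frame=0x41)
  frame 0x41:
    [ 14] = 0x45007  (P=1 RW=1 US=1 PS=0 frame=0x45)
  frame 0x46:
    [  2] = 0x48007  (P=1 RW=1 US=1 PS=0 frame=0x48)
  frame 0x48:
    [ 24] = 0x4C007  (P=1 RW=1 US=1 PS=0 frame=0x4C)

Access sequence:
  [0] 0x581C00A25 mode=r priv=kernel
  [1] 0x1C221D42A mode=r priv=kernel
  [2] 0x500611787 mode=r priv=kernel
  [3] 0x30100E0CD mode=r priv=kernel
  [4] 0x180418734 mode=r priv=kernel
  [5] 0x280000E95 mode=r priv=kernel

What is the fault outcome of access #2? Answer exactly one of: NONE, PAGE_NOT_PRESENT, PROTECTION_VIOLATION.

Trace:
#0 VA=0x581C00A25 (r,kernel):
  L0 @0x2F[22] → 0x31007  P=1,RW=1,US=1,PS=0
  L1 @0x31[14] → 0x32087  P=1,RW=1,US=1,PS=1
  ⇒ phys 0x32A25 (huge @L1)  [2 reads]
#1 VA=0x1C221D42A (r,kernel):
  L0 @0x2F[7] → 0x34007  P=1,RW=1,US=1,PS=0
  L1 @0x34[17] → 0x37007  P=1,RW=1,US=1,PS=0
  L2 @0x37[29] → 0x38007  P=1,RW=1,US=1,PS=0
  ⇒ phys 0x3842A  [3 reads]
#2 VA=0x500611787 (r,kernel):
  L0 @0x2F[20] → 0x3B007  P=1,RW=1,US=1,PS=0
  L1 @0x3B[3] → 0x3C007  P=1,RW=1,US=1,PS=0
  L2 @0x3C[17] → 0x3E007  P=1,RW=1,US=1,PS=0
  ⇒ phys 0x3E787  [3 reads]
#3 VA=0x30100E0CD (r,kernel):
  L0 @0x2F[12] → 0x40007  P=1,RW=1,US=1,PS=0
  L1 @0x40[8] → 0x41007  P=1,RW=1,US=1,PS=0
  L2 @0x41[14] → 0x45007  P=1,RW=1,US=1,PS=0
  ⇒ phys 0x450CD  [3 reads]
#4 VA=0x180418734 (r,kernel):
  L0 @0x2F[6] → 0x46007  P=1,RW=1,US=1,PS=0
  L1 @0x46[2] → 0x48007  P=1,RW=1,US=1,PS=0
  L2 @0x48[24] → 0x4C007  P=1,RW=1,US=1,PS=0
  ⇒ phys 0x4C734  [3 reads]
#5 VA=0x280000E95 (r,kernel):
  L0 @0x2F[10] → 0x4E087  P=1,RW=1,US=1,PS=1
  ⇒ phys 0x4EE95 (huge @L0)  [1 reads]

Access #2 fault: NONE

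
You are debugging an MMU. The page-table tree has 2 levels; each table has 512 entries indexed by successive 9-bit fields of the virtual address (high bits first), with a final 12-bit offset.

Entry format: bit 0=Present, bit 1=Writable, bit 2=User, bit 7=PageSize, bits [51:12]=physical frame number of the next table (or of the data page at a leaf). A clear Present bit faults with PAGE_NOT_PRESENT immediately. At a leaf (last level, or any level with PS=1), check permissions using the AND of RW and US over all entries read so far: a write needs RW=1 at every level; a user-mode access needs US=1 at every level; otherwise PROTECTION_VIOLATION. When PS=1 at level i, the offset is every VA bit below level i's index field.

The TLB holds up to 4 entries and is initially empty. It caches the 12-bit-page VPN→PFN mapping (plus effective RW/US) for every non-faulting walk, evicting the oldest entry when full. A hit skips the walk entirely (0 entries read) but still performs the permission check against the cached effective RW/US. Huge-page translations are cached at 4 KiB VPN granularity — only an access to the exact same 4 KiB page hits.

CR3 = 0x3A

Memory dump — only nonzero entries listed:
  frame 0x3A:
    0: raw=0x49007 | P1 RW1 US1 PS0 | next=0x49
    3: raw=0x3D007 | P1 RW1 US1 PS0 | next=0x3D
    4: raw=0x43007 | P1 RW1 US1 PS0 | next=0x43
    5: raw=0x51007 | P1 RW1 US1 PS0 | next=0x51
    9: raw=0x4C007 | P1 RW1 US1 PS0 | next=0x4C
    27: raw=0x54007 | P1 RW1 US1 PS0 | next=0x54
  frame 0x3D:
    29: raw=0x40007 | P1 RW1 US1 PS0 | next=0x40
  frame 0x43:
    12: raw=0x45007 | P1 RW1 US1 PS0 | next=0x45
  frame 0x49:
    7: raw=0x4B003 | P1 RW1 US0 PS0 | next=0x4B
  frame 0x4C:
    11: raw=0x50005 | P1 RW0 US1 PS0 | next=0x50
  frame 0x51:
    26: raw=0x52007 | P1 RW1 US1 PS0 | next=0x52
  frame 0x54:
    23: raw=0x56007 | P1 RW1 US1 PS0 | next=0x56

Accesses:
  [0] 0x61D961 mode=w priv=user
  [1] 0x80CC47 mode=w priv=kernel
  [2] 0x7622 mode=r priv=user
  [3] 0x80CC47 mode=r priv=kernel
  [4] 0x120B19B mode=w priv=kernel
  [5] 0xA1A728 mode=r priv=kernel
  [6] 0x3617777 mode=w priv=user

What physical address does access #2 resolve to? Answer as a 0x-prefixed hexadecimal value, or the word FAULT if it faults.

Walk each access:
#0 VA=0x61D961 (w,user):
  lvl0: tbl 0x3A, slot 3 ⇒ 0x3D007 (P1/RW1/US1/PS0)
  lvl1: tbl 0x3D, slot 29 ⇒ 0x40007 (P1/RW1/US1/PS0)
  → PA=0x40961  (2 entries read)
#1 VA=0x80CC47 (w,kernel):
  lvl0: tbl 0x3A, slot 4 ⇒ 0x43007 (P1/RW1/US1/PS0)
  lvl1: tbl 0x43, slot 12 ⇒ 0x45007 (P1/RW1/US1/PS0)
  → PA=0x45C47  (2 entries read)
#2 VA=0x7622 (r,user):
  lvl0: tbl 0x3A, slot 0 ⇒ 0x49007 (P1/RW1/US1/PS0)
  lvl1: tbl 0x49, slot 7 ⇒ 0x4B003 (P1/RW1/US0/PS0)
  ⇒ fault: PROTECTION_VIOLATION  — 2 lookups
#3 VA=0x80CC47 (r,kernel):
  TLB hit vpn=0x80C → PA=0x45C47
#4 VA=0x120B19B (w,kernel):
  lvl0: tbl 0x3A, slot 9 ⇒ 0x4C007 (P1/RW1/US1/PS0)
  lvl1: tbl 0x4C, slot 11 ⇒ 0x50005 (P1/RW0/US1/PS0)
  ⇒ fault: PROTECTION_VIOLATION  — 2 lookups
#5 VA=0xA1A728 (r,kernel):
  lvl0: tbl 0x3A, slot 5 ⇒ 0x51007 (P1/RW1/US1/PS0)
  lvl1: tbl 0x51, slot 26 ⇒ 0x52007 (P1/RW1/US1/PS0)
  → PA=0x52728  (2 entries read)
#6 VA=0x3617777 (w,user):
  lvl0: tbl 0x3A, slot 27 ⇒ 0x54007 (P1/RW1/US1/PS0)
  lvl1: tbl 0x54, slot 23 ⇒ 0x56007 (P1/RW1/US1/PS0)
  → PA=0x56777  (2 entries read)

Access #2 PA: FAULT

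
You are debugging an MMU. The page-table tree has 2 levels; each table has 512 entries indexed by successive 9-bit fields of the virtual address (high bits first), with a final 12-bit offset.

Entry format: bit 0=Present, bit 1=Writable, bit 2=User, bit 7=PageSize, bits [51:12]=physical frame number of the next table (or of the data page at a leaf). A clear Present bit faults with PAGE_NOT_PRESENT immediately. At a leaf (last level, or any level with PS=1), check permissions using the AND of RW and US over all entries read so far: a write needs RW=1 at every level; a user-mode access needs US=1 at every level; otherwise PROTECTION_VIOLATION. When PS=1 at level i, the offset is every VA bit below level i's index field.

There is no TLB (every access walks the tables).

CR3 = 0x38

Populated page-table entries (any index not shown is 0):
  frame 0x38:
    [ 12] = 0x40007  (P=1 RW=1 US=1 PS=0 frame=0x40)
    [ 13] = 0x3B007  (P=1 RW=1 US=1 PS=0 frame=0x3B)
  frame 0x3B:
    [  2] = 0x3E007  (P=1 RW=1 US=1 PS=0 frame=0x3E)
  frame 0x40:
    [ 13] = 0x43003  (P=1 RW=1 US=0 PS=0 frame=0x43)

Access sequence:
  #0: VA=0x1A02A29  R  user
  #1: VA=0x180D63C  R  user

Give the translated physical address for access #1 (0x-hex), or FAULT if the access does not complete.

Trace:
#0 VA=0x1A02A29 (r,user):
  L0: frame=0x38 idx=13 entry=0x3B007 [P=1 RW=1 US=1 PS=0]
  L1: frame=0x3B idx=2 entry=0x3E007 [P=1 RW=1 US=1 PS=0]
  ✓ 0x3EA29  — 2 lookups
#1 VA=0x180D63C (r,user):
  L0: frame=0x38 idx=12 entry=0x40007 [P=1 RW=1 US=1 PS=0]
  L1: frame=0x40 idx=13 entry=0x43003 [P=1 RW=1 US=0 PS=0]
  → PROTECTION_VIOLATION  (2 entries read)

Access #1 PA: FAULT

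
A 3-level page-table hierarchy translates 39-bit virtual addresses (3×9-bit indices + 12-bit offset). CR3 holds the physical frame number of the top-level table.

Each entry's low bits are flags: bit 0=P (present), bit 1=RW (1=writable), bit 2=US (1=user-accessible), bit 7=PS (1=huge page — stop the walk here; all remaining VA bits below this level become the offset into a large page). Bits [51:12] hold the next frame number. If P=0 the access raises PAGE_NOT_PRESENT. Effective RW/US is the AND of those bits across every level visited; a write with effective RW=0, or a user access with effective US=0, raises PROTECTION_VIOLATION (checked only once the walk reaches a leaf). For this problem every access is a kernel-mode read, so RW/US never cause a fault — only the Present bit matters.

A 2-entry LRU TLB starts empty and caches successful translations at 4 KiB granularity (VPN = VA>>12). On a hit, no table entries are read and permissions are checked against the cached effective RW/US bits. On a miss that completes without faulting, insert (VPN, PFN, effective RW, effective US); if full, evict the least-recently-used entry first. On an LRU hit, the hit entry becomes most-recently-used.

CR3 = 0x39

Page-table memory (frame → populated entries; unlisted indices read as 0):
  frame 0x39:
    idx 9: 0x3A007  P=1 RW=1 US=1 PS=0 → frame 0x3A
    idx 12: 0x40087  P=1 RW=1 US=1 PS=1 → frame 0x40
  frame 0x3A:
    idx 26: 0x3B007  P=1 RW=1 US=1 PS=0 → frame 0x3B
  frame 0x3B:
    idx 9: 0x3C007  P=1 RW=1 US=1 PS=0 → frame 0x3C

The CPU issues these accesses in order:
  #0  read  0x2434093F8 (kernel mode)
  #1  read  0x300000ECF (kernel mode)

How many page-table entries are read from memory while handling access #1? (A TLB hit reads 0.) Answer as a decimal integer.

Trace:
#0 VA=0x2434093F8 (r,kernel):
  [0] read 0x39 idx=9: raw=0x3A007 flags P=1 W=1 U=1 S=0
  [1] read 0x3A idx=26: raw=0x3B007 flags P=1 W=1 U=1 S=0
  [2] read 0x3B idx=9: raw=0x3C007 flags P=1 W=1 U=1 S=0
  ✓ 0x3C3F8  — 3 lookups
#1 VA=0x300000ECF (r,kernel):
  [0] read 0x39 idx=12: raw=0x40087 flags P=1 W=1 U=1 S=1
  ✓ 0x40ECF (huge @L0)  — 1 lookups

Entries read for #1: 1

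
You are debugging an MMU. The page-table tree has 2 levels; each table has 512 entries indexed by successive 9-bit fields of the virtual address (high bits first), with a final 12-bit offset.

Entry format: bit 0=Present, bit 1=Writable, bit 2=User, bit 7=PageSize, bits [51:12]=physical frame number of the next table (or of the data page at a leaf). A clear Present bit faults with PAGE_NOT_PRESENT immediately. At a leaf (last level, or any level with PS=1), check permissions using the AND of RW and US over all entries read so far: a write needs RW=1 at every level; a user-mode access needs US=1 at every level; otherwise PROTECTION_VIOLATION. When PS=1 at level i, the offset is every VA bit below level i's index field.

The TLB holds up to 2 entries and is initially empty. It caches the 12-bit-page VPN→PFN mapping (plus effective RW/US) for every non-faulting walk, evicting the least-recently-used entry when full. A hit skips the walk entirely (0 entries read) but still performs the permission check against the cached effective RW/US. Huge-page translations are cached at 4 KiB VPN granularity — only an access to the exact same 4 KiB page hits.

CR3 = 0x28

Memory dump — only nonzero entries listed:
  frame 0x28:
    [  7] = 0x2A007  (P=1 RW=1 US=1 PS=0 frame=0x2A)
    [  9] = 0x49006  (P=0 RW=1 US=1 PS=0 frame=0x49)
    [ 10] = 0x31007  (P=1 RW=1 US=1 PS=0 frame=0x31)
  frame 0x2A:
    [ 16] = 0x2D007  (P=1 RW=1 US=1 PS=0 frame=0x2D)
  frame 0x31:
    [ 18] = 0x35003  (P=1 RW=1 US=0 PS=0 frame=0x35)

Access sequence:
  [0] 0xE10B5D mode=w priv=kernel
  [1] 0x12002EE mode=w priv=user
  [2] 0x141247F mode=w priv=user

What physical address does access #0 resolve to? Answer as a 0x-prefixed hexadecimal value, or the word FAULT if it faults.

Trace:
#0 VA=0xE10B5D (w,kernel):
  L0: frame=0x28 idx=7 entry=0x2A007 [P=1 RW=1 US=1 PS=0]
  L1: frame=0x2A idx=16 entry=0x2D007 [P=1 RW=1 US=1 PS=0]
  ⇒ phys 0x2DB5D  [2 reads]
#1 VA=0x12002EE (w,user):
  L0: frame=0x28 idx=9 entry=0x49006 [P=0 RW=1 US=1 PS=0]
  ✗ PAGE_NOT_PRESENT  [1 reads]
#2 VA=0x141247F (w,user):
  L0: frame=0x28 idx=10 entry=0x31007 [P=1 RW=1 US=1 PS=0]
  L1: frame=0x31 idx=18 entry=0x35003 [P=1 RW=1 US=0 PS=0]
  ✗ PROTECTION_VIOLATION  [2 reads]

Access #0 PA: 0x2DB5D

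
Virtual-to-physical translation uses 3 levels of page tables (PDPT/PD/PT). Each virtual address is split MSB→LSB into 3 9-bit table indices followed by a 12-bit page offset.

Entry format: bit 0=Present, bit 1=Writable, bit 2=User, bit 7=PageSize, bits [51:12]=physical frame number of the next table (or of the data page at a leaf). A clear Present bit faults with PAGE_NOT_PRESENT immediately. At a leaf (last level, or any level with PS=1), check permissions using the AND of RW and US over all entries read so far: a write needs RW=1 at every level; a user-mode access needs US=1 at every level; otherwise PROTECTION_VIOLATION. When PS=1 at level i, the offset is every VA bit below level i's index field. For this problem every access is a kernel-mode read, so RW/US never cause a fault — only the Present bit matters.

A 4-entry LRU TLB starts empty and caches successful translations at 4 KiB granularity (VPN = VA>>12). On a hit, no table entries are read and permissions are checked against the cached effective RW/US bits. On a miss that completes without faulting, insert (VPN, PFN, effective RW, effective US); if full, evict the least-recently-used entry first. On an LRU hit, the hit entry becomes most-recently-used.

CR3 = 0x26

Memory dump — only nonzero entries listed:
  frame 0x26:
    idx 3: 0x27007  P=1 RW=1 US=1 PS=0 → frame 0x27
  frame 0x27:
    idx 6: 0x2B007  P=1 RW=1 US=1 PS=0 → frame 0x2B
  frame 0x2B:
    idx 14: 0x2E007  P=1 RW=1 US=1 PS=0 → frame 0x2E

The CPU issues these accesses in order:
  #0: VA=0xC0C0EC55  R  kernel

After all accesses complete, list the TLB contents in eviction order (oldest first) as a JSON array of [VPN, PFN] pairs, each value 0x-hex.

Walk each access:
#0 VA=0xC0C0EC55 (r,kernel):
  [0] read 0x26 idx=3: raw=0x27007 flags P=1 W=1 U=1 S=0
  [1] read 0x27 idx=6: raw=0x2B007 flags P=1 W=1 U=1 S=0
  [2] read 0x2B idx=14: raw=0x2E007 flags P=1 W=1 U=1 S=0
  ⇒ phys 0x2EC55  [3 reads]

TLB: [["0xC0C0E", "0x2E"]]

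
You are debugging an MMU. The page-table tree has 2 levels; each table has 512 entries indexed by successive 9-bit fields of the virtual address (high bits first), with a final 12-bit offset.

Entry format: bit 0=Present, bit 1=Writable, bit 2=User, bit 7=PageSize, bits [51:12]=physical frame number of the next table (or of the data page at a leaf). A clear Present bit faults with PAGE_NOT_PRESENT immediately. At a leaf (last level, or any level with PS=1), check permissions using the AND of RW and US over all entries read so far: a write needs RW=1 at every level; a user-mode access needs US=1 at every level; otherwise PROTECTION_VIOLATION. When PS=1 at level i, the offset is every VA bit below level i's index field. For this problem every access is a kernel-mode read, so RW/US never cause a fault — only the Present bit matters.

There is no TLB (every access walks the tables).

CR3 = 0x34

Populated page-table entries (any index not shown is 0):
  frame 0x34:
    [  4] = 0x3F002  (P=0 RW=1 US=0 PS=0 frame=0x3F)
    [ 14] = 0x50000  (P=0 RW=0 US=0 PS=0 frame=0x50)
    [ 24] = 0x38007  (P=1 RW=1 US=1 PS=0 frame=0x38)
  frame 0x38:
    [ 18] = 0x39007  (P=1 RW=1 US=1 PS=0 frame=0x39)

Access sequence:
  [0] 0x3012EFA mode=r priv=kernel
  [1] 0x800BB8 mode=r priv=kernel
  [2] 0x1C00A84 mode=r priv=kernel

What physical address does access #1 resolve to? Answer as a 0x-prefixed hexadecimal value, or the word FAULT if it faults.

Walk each access:
#0 VA=0x3012EFA (r,kernel):
  [0] read 0x34 idx=24: raw=0x38007 flags P=1 W=1 U=1 S=0
  [1] read 0x38 idx=18: raw=0x39007 flags P=1 W=1 U=1 S=0
  → PA=0x39EFA  (2 entries read)
#1 VA=0x800BB8 (r,kernel):
  [0] read 0x34 idx=4: raw=0x3F002 flags P=0 W=1 U=0 S=0
  ⇒ fault: PAGE_NOT_PRESENT  — 1 lookups
#2 VA=0x1C00A84 (r,kernel):
  [0] read 0x34 idx=14: raw=0x50000 flags P=0 W=0 U=0 S=0
  ⇒ fault: PAGE_NOT_PRESENT  — 1 lookups

Access #1 PA: FAULT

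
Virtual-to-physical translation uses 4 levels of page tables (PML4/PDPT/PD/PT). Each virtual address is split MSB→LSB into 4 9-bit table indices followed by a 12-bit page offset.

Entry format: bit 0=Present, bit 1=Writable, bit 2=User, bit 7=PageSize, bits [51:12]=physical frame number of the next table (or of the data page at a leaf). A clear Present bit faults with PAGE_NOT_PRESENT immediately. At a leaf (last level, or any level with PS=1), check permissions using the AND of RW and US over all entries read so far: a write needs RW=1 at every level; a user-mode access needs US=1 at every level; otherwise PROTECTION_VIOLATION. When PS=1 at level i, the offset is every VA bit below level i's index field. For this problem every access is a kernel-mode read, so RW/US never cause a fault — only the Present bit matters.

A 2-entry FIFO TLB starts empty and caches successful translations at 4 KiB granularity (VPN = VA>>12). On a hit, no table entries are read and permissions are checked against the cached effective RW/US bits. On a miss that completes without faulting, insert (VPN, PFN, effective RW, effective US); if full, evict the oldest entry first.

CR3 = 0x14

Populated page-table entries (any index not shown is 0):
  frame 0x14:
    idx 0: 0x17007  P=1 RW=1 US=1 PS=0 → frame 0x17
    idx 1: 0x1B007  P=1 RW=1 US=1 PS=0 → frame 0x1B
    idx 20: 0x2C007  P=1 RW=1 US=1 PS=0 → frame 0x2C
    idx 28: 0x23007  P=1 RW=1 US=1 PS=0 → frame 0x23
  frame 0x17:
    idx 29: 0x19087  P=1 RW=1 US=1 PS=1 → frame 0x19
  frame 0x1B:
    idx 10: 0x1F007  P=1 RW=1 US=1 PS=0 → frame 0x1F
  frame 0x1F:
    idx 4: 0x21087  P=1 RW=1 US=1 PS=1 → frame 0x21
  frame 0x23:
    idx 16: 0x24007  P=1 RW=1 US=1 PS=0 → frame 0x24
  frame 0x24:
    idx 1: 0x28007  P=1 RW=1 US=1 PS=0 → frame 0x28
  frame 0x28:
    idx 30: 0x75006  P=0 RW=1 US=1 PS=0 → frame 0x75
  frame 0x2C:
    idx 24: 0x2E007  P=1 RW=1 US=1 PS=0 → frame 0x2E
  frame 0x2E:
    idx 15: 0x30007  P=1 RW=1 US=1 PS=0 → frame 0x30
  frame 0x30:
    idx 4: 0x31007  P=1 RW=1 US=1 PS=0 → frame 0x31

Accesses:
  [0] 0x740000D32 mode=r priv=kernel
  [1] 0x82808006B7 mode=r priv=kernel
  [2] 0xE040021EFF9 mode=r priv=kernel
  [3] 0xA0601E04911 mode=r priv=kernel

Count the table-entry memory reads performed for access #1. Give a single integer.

Walk each access:
#0 VA=0x740000D32 (r,kernel):
  L0 @0x14[0] → 0x17007  P=1,RW=1,US=1,PS=0
  L1 @0x17[29] → 0x19087  P=1,RW=1,US=1,PS=1
  ✓ 0x19D32 (huge @L1)  — 2 lookups
#1 VA=0x82808006B7 (r,kernel):
  L0 @0x14[1] → 0x1B007  P=1,RW=1,US=1,PS=0
  L1 @0x1B[10] → 0x1F007  P=1,RW=1,US=1,PS=0
  L2 @0x1F[4] → 0x21087  P=1,RW=1,US=1,PS=1
  ✓ 0x216B7 (huge @L2)  — 3 lookups
#2 VA=0xE040021EFF9 (r,kernel):
  L0 @0x14[28] → 0x23007  P=1,RW=1,US=1,PS=0
  L1 @0x23[16] → 0x24007  P=1,RW=1,US=1,PS=0
  L2 @0x24[1] → 0x28007  P=1,RW=1,US=1,PS=0
  L3 @0x28[30] → 0x75006  P=0,RW=1,US=1,PS=0
  → PAGE_NOT_PRESENT  (4 entries read)
#3 VA=0xA0601E04911 (r,kernel):
  L0 @0x14[20] → 0x2C007  P=1,RW=1,US=1,PS=0
  L1 @0x2C[24] → 0x2E007  P=1,RW=1,US=1,PS=0
  L2 @0x2E[15] → 0x30007  P=1,RW=1,US=1,PS=0
  L3 @0x30[4] → 0x31007  P=1,RW=1,US=1,PS=0
  ✓ 0x31911  — 4 lookups

Entries read for #1: 3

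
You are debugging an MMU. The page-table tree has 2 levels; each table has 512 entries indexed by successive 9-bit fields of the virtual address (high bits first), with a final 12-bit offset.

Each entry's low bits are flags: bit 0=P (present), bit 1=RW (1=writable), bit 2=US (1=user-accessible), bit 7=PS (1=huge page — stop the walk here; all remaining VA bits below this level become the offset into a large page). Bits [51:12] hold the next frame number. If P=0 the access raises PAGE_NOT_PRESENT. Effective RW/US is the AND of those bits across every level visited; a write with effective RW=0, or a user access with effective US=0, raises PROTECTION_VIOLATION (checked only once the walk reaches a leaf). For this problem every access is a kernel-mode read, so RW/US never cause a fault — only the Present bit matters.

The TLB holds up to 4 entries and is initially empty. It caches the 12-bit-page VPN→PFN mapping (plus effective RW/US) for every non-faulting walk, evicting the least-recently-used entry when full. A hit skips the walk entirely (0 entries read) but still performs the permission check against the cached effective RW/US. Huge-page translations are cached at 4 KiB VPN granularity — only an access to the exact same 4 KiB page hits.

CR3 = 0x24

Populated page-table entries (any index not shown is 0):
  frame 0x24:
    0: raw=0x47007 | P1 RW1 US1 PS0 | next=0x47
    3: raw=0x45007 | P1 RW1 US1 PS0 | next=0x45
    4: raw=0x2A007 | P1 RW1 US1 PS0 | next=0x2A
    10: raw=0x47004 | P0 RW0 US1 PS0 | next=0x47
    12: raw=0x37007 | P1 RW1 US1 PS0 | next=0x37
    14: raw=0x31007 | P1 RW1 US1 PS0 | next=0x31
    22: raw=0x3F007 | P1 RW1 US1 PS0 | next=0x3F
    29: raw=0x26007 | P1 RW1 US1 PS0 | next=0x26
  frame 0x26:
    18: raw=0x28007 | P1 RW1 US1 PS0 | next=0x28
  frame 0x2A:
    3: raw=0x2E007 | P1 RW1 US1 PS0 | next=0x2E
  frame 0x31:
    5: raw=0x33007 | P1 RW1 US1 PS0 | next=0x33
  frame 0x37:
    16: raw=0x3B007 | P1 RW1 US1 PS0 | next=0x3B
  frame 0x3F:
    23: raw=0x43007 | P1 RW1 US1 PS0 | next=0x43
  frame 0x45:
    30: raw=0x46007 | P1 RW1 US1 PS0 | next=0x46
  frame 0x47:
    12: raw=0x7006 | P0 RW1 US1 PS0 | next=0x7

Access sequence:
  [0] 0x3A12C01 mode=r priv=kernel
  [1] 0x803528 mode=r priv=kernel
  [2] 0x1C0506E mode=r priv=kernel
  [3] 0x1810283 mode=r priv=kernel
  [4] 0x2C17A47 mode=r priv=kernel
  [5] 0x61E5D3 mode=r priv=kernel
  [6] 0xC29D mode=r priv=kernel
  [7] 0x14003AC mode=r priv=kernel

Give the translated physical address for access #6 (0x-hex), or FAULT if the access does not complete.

Walk each access:
#0 VA=0x3A12C01 (r,kernel):
  lvl0: tbl 0x24, slot 29 ⇒ 0x26007 (P1/RW1/US1/PS0)
  lvl1: tbl 0x26, slot 18 ⇒ 0x28007 (P1/RW1/US1/PS0)
  ⇒ phys 0x28C01  [2 reads]
#1 VA=0x803528 (r,kernel):
  lvl0: tbl 0x24, slot 4 ⇒ 0x2A007 (P1/RW1/US1/PS0)
  lvl1: tbl 0x2A, slot 3 ⇒ 0x2E007 (P1/RW1/US1/PS0)
  ⇒ phys 0x2E528  [2 reads]
#2 VA=0x1C0506E (r,kernel):
  lvl0: tbl 0x24, slot 14 ⇒ 0x31007 (P1/RW1/US1/PS0)
  lvl1: tbl 0x31, slot 5 ⇒ 0x33007 (P1/RW1/US1/PS0)
  ⇒ phys 0x3306E  [2 reads]
#3 VA=0x1810283 (r,kernel):
  lvl0: tbl 0x24, slot 12 ⇒ 0x37007 (P1/RW1/US1/PS0)
  lvl1: tbl 0x37, slot 16 ⇒ 0x3B007 (P1/RW1/US1/PS0)
  ⇒ phys 0x3B283  [2 reads]
#4 VA=0x2C17A47 (r,kernel):
  lvl0: tbl 0x24, slot 22 ⇒ 0x3F007 (P1/RW1/US1/PS0)
  lvl1: tbl 0x3F, slot 23 ⇒ 0x43007 (P1/RW1/US1/PS0)
  ⇒ phys 0x43A47  [2 reads]
#5 VA=0x61E5D3 (r,kernel):
  lvl0: tbl 0x24, slot 3 ⇒ 0x45007 (P1/RW1/US1/PS0)
  lvl1: tbl 0x45, slot 30 ⇒ 0x46007 (P1/RW1/US1/PS0)
  ⇒ phys 0x465D3  [2 reads]
#6 VA=0xC29D (r,kernel):
  lvl0: tbl 0x24, slot 0 ⇒ 0x47007 (P1/RW1/US1/PS0)
  lvl1: tbl 0x47, slot 12 ⇒ 0x7006 (P0/RW1/US1/PS0)
  → PAGE_NOT_PRESENT  (2 entries read)
#7 VA=0x14003AC (r,kernel):
  lvl0: tbl 0x24, slot 10 ⇒ 0x47004 (P0/RW0/US1/PS0)
  → PAGE_NOT_PRESENT  (1 entries read)

Access #6 PA: FAULT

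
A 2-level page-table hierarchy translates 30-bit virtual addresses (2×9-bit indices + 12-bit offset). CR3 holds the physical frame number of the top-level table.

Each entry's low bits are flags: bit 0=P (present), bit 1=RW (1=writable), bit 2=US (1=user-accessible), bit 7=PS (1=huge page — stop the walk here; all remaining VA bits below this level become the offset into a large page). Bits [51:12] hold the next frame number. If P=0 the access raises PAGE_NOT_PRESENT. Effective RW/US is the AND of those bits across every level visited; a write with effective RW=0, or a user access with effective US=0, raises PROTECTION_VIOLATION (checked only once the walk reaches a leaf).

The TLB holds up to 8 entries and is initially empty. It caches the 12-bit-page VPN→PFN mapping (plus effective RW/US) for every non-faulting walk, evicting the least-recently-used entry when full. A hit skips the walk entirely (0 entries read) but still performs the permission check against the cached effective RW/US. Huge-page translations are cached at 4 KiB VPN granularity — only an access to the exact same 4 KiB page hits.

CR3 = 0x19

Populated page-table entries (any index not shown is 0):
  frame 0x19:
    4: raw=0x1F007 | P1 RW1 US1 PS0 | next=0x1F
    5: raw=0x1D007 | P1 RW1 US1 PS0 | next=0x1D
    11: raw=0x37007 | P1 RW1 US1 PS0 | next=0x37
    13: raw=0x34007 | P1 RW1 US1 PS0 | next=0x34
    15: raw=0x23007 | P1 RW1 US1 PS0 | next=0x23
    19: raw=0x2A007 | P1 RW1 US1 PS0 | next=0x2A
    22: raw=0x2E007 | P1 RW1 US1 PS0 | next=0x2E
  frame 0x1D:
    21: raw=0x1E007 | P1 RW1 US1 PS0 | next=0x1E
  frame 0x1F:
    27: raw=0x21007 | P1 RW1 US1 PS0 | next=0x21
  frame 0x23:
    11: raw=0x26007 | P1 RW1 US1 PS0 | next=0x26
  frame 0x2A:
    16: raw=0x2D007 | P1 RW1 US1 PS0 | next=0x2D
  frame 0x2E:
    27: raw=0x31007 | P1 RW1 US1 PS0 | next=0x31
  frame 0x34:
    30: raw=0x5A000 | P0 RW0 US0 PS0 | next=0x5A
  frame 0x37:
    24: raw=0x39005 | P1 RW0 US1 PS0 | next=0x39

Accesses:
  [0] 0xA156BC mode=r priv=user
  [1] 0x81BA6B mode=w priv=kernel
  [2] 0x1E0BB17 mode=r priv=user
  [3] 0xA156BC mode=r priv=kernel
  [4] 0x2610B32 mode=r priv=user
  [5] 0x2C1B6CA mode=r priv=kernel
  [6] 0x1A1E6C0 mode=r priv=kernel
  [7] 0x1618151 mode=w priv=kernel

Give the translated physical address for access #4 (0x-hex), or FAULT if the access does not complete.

Trace:
#0 VA=0xA156BC (r,user):
  lvl0: tbl 0x19, slot 5 ⇒ 0x1D007 (P1/RW1/US1/PS0)
  lvl1: tbl 0x1D, slot 21 ⇒ 0x1E007 (P1/RW1/US1/PS0)
  ⇒ phys 0x1E6BC  [2 reads]
#1 VA=0x81BA6B (w,kernel):
  lvl0: tbl 0x19, slot 4 ⇒ 0x1F007 (P1/RW1/US1/PS0)
  lvl1: tbl 0x1F, slot 27 ⇒ 0x21007 (P1/RW1/US1/PS0)
  ⇒ phys 0x21A6B  [2 reads]
#2 VA=0x1E0BB17 (r,user):
  lvl0: tbl 0x19, slot 15 ⇒ 0x23007 (P1/RW1/US1/PS0)
  lvl1: tbl 0x23, slot 11 ⇒ 0x26007 (P1/RW1/US1/PS0)
  ⇒ phys 0x26B17  [2 reads]
#3 VA=0xA156BC (r,kernel):
  TLB hit vpn=0xA15 → PA=0x1E6BC
#4 VA=0x2610B32 (r,user):
  lvl0: tbl 0x19, slot 19 ⇒ 0x2A007 (P1/RW1/US1/PS0)
  lvl1: tbl 0x2A, slot 16 ⇒ 0x2D007 (P1/RW1/US1/PS0)
  ⇒ phys 0x2DB32  [2 reads]
#5 VA=0x2C1B6CA (r,kernel):
  lvl0: tbl 0x19, slot 22 ⇒ 0x2E007 (P1/RW1/US1/PS0)
  lvl1: tbl 0x2E, slot 27 ⇒ 0x31007 (P1/RW1/US1/PS0)
  ⇒ phys 0x316CA  [2 reads]
#6 VA=0x1A1E6C0 (r,kernel):
  lvl0: tbl 0x19, slot 13 ⇒ 0x34007 (P1/RW1/US1/PS0)
  lvl1: tbl 0x34, slot 30 ⇒ 0x5A000 (P0/RW0/US0/PS0)
  ⇒ fault: PAGE_NOT_PRESENT  — 2 lookups
#7 VA=0x1618151 (w,kernel):
  lvl0: tbl 0x19, slot 11 ⇒ 0x37007 (P1/RW1/US1/PS0)
  lvl1: tbl 0x37, slot 24 ⇒ 0x39005 (P1/RW0/US1/PS0)
  ⇒ fault: PROTECTION_VIOLATION  — 2 lookups

Access #4 PA: 0x2DB32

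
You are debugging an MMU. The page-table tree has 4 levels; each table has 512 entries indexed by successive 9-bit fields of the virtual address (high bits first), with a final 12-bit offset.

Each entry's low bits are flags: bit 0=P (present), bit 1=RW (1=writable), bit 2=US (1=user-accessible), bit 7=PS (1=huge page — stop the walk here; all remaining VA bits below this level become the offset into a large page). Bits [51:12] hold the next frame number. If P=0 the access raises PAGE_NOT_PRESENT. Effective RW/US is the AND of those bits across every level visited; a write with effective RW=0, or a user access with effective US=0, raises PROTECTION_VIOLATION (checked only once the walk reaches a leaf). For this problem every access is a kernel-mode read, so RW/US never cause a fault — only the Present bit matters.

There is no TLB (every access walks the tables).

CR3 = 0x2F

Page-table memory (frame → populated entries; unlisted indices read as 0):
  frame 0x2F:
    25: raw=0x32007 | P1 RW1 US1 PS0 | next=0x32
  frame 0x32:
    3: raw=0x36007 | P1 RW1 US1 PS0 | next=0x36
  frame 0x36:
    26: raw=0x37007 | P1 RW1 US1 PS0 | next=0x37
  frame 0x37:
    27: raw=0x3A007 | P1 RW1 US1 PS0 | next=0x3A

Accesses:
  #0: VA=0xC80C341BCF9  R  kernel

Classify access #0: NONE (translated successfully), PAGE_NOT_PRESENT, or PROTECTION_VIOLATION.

Walk each access:
#0 VA=0xC80C341BCF9 (r,kernel):
  L0: frame=0x2F idx=25 entry=0x32007 [P=1 RW=1 US=1 PS=0]
  L1: frame=0x32 idx=3 entry=0x36007 [P=1 RW=1 US=1 PS=0]
  L2: frame=0x36 idx=26 entry=0x37007 [P=1 RW=1 US=1 PS=0]
  L3: frame=0x37 idx=27 entry=0x3A007 [P=1 RW=1 US=1 PS=0]
  → PA=0x3ACF9  (4 entries read)

Access #0 fault: NONE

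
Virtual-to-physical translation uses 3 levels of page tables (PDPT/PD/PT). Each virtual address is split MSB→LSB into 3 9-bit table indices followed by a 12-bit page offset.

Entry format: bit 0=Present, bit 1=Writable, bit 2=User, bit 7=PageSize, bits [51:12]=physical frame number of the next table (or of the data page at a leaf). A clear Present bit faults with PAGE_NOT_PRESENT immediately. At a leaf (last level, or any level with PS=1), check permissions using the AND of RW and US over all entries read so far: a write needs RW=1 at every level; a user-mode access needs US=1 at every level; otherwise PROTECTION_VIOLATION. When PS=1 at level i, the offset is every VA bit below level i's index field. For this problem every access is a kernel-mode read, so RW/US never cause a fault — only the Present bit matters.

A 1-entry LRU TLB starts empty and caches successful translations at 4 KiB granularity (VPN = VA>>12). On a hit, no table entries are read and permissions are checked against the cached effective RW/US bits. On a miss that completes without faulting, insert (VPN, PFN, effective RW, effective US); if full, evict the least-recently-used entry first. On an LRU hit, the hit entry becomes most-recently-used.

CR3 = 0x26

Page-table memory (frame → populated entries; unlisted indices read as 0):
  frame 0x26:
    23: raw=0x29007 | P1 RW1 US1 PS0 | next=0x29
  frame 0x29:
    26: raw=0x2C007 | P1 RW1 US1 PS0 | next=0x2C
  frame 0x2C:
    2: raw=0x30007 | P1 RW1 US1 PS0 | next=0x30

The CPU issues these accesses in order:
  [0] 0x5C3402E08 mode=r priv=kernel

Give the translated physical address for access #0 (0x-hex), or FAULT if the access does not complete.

Walk each access:
#0 VA=0x5C3402E08 (r,kernel):
  L0 @0x26[23] → 0x29007  P=1,RW=1,US=1,PS=0
  L1 @0x29[26] → 0x2C007  P=1,RW=1,US=1,PS=0
  L2 @0x2C[2] → 0x30007  P=1,RW=1,US=1,PS=0
  ✓ 0x30E08  — 3 lookups

Access #0 PA: 0x30E08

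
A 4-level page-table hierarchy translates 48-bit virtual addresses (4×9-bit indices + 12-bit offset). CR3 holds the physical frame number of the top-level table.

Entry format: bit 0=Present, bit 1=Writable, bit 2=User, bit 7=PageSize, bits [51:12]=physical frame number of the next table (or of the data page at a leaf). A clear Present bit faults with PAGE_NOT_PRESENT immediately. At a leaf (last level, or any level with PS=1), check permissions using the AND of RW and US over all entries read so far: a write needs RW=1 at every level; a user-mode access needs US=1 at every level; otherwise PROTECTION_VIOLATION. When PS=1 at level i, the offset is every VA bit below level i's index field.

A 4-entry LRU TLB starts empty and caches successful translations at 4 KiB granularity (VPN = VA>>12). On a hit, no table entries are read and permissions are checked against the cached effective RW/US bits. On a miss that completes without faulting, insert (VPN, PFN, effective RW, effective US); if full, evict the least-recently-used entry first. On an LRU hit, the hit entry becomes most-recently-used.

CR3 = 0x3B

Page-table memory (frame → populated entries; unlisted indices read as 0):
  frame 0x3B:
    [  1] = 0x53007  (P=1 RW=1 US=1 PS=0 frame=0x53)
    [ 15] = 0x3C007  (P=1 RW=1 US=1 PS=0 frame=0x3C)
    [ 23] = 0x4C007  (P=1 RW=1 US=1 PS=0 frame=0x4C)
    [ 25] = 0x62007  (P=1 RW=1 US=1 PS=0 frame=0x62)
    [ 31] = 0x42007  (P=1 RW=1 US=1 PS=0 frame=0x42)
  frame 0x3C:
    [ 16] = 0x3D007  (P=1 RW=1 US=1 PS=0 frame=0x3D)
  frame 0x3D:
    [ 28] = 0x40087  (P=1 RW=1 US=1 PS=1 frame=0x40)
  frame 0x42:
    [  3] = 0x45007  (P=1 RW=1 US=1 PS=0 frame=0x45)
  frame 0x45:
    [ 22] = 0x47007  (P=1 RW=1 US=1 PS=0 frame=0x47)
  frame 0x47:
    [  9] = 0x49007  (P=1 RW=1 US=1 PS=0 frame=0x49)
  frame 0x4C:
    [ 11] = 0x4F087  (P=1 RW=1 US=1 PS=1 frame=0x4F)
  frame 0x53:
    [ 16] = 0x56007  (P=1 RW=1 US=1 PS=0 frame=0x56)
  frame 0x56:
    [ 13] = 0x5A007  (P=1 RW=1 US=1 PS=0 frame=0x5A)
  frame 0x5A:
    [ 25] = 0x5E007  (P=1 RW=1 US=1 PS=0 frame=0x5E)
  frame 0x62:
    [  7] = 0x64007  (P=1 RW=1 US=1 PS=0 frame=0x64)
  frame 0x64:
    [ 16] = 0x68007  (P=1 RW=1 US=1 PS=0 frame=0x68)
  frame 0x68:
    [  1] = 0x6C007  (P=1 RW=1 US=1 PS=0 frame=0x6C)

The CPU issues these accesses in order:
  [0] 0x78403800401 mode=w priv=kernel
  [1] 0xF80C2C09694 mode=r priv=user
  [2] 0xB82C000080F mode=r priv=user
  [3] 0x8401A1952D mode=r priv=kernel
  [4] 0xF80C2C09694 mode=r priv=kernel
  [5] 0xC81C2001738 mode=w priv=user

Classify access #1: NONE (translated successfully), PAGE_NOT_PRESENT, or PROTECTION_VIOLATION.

Per-access translation:
#0 VA=0x78403800401 (w,kernel):
  [0] read 0x3B idx=15: raw=0x3C007 flags P=1 W=1 U=1 S=0
  [1] read 0x3C idx=16: raw=0x3D007 flags P=1 W=1 U=1 S=0
  [2] read 0x3D idx=28: raw=0x40087 flags P=1 W=1 U=1 S=1
  ✓ 0x40401 (huge @L2)  — 3 lookups
#1 VA=0xF80C2C09694 (r,user):
  [0] read 0x3B idx=31: raw=0x42007 flags P=1 W=1 U=1 S=0
  [1] read 0x42 idx=3: raw=0x45007 flags P=1 W=1 U=1 S=0
  [2] read 0x45 idx=22: raw=0x47007 flags P=1 W=1 U=1 S=0
  [3] read 0x47 idx=9: raw=0x49007 flags P=1 W=1 U=1 S=0
  ✓ 0x49694  — 4 lookups
#2 VA=0xB82C000080F (r,user):
  [0] read 0x3B idx=23: raw=0x4C007 flags P=1 W=1 U=1 S=0
  [1] read 0x4C idx=11: raw=0x4F087 flags P=1 W=1 U=1 S=1
  ✓ 0x4F80F (huge @L1)  — 2 lookups
#3 VA=0x8401A1952D (r,kernel):
  [0] read 0x3B idx=1: raw=0x53007 flags P=1 W=1 U=1 S=0
  [1] read 0x53 idx=16: raw=0x56007 flags P=1 W=1 U=1 S=0
  [2] read 0x56 idx=13: raw=0x5A007 flags P=1 W=1 U=1 S=0
  [3] read 0x5A idx=25: raw=0x5E007 flags P=1 W=1 U=1 S=0
  ✓ 0x5E52D  — 4 lookups
#4 VA=0xF80C2C09694 (r,kernel):
  TLB hit vpn=0xF80C2C09 → PA=0x49694
#5 VA=0xC81C2001738 (w,user):
  [0] read 0x3B idx=25: raw=0x62007 flags P=1 W=1 U=1 S=0
  [1] read 0x62 idx=7: raw=0x64007 flags P=1 W=1 U=1 S=0
  [2] read 0x64 idx=16: raw=0x68007 flags P=1 W=1 U=1 S=0
  [3] read 0x68 idx=1: raw=0x6C007 flags P=1 W=1 U=1 S=0
  ✓ 0x6C738  — 4 lookups

Access #1 fault: NONE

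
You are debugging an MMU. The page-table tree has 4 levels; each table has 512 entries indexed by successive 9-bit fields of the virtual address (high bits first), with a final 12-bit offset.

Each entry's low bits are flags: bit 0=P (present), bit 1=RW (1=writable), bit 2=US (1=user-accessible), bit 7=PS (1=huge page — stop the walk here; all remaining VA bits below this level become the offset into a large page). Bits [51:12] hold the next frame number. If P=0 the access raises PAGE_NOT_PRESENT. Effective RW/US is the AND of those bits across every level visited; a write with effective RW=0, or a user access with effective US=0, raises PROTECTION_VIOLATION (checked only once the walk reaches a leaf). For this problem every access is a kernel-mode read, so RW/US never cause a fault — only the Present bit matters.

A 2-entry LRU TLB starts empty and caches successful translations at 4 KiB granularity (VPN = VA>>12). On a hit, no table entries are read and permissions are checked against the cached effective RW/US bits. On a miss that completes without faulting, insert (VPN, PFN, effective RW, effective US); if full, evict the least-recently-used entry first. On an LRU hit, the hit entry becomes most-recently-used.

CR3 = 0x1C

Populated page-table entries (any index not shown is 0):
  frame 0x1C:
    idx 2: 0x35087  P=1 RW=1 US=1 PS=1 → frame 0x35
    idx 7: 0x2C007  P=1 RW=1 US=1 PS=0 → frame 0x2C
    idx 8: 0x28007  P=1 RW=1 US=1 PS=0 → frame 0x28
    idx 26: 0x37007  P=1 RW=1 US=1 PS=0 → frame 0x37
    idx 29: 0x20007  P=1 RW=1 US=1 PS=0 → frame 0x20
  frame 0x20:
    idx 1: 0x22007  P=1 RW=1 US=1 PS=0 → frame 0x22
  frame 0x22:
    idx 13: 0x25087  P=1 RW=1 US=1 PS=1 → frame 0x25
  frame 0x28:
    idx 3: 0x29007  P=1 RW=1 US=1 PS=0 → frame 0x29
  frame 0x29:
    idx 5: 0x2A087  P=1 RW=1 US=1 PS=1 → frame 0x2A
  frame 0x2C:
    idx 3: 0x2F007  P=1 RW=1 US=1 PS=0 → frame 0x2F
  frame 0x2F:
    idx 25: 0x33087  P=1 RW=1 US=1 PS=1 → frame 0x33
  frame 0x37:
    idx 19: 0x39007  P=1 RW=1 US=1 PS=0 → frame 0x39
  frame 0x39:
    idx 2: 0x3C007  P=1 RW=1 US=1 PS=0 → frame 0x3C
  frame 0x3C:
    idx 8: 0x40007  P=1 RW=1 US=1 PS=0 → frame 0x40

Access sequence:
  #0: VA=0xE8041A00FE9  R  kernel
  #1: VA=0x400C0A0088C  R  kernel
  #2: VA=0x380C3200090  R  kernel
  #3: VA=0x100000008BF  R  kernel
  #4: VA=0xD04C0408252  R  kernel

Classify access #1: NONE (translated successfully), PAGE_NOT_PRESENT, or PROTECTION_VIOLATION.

Trace:
#0 VA=0xE8041A00FE9 (r,kernel):
  lvl0: tbl 0x1C, slot 29 ⇒ 0x20007 (P1/RW1/US1/PS0)
  lvl1: tbl 0x20, slot 1 ⇒ 0x22007 (P1/RW1/US1/PS0)
  lvl2: tbl 0x22, slot 13 ⇒ 0x25087 (P1/RW1/US1/PS1)
  ⇒ phys 0x25FE9 (huge @L2)  [3 reads]
#1 VA=0x400C0A0088C (r,kernel):
  lvl0: tbl 0x1C, slot 8 ⇒ 0x28007 (P1/RW1/US1/PS0)
  lvl1: tbl 0x28, slot 3 ⇒ 0x29007 (P1/RW1/US1/PS0)
  lvl2: tbl 0x29, slot 5 ⇒ 0x2A087 (P1/RW1/US1/PS1)
  ⇒ phys 0x2A88C (huge @L2)  [3 reads]
#2 VA=0x380C3200090 (r,kernel):
  lvl0: tbl 0x1C, slot 7 ⇒ 0x2C007 (P1/RW1/US1/PS0)
  lvl1: tbl 0x2C, slot 3 ⇒ 0x2F007 (P1/RW1/US1/PS0)
  lvl2: tbl 0x2F, slot 25 ⇒ 0x33087 (P1/RW1/US1/PS1)
  ⇒ phys 0x33090 (huge @L2)  [3 reads]
#3 VA=0x100000008BF (r,kernel):
  lvl0: tbl 0x1C, slot 2 ⇒ 0x35087 (P1/RW1/US1/PS1)
  ⇒ phys 0x358BF (huge @L0)  [1 reads]
#4 VA=0xD04C0408252 (r,kernel):
  lvl0: tbl 0x1C, slot 26 ⇒ 0x37007 (P1/RW1/US1/PS0)
  lvl1: tbl 0x37, slot 19 ⇒ 0x39007 (P1/RW1/US1/PS0)
  lvl2: tbl 0x39, slot 2 ⇒ 0x3C007 (P1/RW1/US1/PS0)
  lvl3: tbl 0x3C, slot 8 ⇒ 0x40007 (P1/RW1/US1/PS0)
  ⇒ phys 0x40252  [4 reads]

Access #1 fault: NONE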